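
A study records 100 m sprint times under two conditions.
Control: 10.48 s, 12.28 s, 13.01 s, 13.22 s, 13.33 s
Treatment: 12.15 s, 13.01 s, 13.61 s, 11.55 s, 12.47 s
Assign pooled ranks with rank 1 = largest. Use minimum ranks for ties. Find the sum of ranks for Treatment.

Sorted (descending): 13.61, 13.33, 13.22, 13.01, 13.01, 12.47, 12.28, 12.15, 11.55, 10.48
The 2 values of 13.01 occupy positions 4–5 → each gets rank 4.
Treatment values → pooled ranks: 12.15→8, 13.01→4, 13.61→1, 11.55→9, 12.47→6
Rank sum = 8 + 4 + 1 + 9 + 6 = 28

28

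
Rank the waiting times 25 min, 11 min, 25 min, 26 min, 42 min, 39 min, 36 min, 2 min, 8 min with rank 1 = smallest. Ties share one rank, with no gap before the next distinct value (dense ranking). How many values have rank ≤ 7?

Sorted (ascending): 2, 8, 11, 25, 25, 26, 36, 39, 42
The 2 values of 25 share dense rank 4.
Remaining distinct values take the next consecutive integers.
Ranks ≤ 7: {1, 2, 3, 4, 4, 5, 6, 7} → 8 values.

8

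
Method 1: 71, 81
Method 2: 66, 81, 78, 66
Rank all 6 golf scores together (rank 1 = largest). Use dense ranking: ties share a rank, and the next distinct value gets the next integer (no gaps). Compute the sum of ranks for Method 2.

11

Sorted (descending): 81, 81, 78, 71, 66, 66
The 2 values of 81 share dense rank 1.
The 2 values of 66 share dense rank 4.
Remaining distinct values take the next consecutive integers.
Method 2 values → pooled ranks: 66→4, 81→1, 78→2, 66→4
Rank sum = 4 + 1 + 2 + 4 = 11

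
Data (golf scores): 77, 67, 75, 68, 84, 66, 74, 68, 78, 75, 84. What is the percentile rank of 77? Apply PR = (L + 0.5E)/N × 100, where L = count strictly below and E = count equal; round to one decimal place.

68.2

N = 11.
Strictly below 77: 7. Equal to 77: 1.
PR = (7 + 0.5·1)/11 × 100 = 68.2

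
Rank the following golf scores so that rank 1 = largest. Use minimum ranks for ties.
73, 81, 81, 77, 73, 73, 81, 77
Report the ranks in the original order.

6, 1, 1, 4, 6, 6, 1, 4

Sorted (descending): 81, 81, 81, 77, 77, 73, 73, 73
The 3 values of 81 occupy positions 1–3 → each gets rank 1.
The 2 values of 77 occupy positions 4–5 → each gets rank 4.
The 3 values of 73 occupy positions 6–8 → each gets rank 6.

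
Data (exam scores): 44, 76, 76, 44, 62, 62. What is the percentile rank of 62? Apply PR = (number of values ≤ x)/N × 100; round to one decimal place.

66.7

N = 6.
Strictly below 62: 2. Equal to 62: 2.
PR = 4/6 × 100 = 66.7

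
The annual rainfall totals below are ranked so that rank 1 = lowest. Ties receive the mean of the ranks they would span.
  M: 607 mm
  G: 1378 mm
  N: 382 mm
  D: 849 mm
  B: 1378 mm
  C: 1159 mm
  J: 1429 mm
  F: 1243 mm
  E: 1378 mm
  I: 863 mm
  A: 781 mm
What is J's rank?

11

Sorted (ascending): 382, 607, 781, 849, 863, 1159, 1243, 1378, 1378, 1378, 1429
The 3 values of 1378 occupy positions 8–10 → average rank 9.
J has value 1429 mm → rank 11.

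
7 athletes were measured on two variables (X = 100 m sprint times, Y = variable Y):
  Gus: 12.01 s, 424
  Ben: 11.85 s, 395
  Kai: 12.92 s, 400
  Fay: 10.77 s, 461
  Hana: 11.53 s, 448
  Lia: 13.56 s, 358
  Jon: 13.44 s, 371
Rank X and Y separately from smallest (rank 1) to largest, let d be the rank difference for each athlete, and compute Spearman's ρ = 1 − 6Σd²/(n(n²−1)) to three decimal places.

-0.893

Ranks of variable 1: 4, 3, 5, 1, 2, 7, 6
Ranks of variable 2: 5, 3, 4, 7, 6, 1, 2
d = r₁ − r₂: -1, 0, 1, -6, -4, 6, 4
d²: 1, 0, 1, 36, 16, 36, 16; Σd² = 106
ρ = 1 − 6·106/(7·48) = 1 − 636/336 = -0.893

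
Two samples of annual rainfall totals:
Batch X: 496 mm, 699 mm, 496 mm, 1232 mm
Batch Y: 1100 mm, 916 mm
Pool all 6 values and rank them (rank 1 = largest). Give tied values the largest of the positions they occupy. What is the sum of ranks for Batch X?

Sorted (descending): 1232, 1100, 916, 699, 496, 496
The 2 values of 496 occupy positions 5–6 → each gets rank 6.
Batch X values → pooled ranks: 496→6, 699→4, 496→6, 1232→1
Rank sum = 6 + 4 + 6 + 1 = 17

17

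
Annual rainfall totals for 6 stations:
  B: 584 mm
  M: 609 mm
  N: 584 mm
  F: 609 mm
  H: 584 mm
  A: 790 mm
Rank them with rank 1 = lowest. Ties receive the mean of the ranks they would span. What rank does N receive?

2

Sorted (ascending): 584, 584, 584, 609, 609, 790
The 3 values of 584 occupy positions 1–3 → average rank 2.
The 2 values of 609 occupy positions 4–5 → average rank (4+5)/2 = 4.5.
N has value 584 mm → rank 2.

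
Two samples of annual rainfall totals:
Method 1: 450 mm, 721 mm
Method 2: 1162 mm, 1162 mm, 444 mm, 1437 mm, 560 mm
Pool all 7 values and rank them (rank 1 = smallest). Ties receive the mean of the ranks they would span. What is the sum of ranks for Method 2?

22

Sorted (ascending): 444, 450, 560, 721, 1162, 1162, 1437
The 2 values of 1162 occupy positions 5–6 → average rank (5+6)/2 = 5.5.
Method 2 values → pooled ranks: 1162→5.5, 1162→5.5, 444→1, 1437→7, 560→3
Rank sum = 5.5 + 5.5 + 1 + 7 + 3 = 22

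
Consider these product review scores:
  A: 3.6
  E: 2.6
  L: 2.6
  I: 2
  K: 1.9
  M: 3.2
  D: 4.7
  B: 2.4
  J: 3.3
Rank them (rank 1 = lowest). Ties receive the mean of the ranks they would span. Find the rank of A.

8

Sorted (ascending): 1.9, 2, 2.4, 2.6, 2.6, 3.2, 3.3, 3.6, 4.7
The 2 values of 2.6 occupy positions 4–5 → average rank (4+5)/2 = 4.5.
A has value 3.6 → rank 8.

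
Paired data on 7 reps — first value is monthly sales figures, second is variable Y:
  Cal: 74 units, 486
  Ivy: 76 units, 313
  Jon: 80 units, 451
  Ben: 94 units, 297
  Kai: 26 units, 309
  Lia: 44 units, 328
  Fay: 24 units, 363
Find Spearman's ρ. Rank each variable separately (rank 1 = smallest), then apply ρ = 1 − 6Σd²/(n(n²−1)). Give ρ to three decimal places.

-0.179

Ranks of variable 1: 4, 5, 6, 7, 2, 3, 1
Ranks of variable 2: 7, 3, 6, 1, 2, 4, 5
d = r₁ − r₂: -3, 2, 0, 6, 0, -1, -4
d²: 9, 4, 0, 36, 0, 1, 16; Σd² = 66
ρ = 1 − 6·66/(7·48) = 1 − 396/336 = -0.179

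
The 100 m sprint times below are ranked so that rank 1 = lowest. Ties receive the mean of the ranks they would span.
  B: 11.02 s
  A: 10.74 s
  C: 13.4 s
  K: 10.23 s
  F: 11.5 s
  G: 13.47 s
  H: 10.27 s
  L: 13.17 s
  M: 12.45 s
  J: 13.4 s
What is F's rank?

5

Sorted (ascending): 10.23, 10.27, 10.74, 11.02, 11.5, 12.45, 13.17, 13.4, 13.4, 13.47
The 2 values of 13.4 occupy positions 8–9 → average rank (8+9)/2 = 8.5.
F has value 11.5 s → rank 5.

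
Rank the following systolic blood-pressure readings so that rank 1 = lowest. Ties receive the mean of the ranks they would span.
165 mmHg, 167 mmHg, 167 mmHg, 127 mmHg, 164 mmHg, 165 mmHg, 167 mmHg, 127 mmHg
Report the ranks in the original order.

Sorted (ascending): 127, 127, 164, 165, 165, 167, 167, 167
The 2 values of 127 occupy positions 1–2 → average rank (1+2)/2 = 1.5.
The 2 values of 165 occupy positions 4–5 → average rank (4+5)/2 = 4.5.
The 3 values of 167 occupy positions 6–8 → average rank 7.

4.5, 7, 7, 1.5, 3, 4.5, 7, 1.5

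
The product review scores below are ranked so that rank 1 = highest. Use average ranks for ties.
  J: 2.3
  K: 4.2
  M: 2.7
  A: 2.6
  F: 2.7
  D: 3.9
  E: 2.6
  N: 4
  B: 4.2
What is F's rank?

5.5

Sorted (descending): 4.2, 4.2, 4, 3.9, 2.7, 2.7, 2.6, 2.6, 2.3
The 2 values of 4.2 occupy positions 1–2 → average rank (1+2)/2 = 1.5.
The 2 values of 2.7 occupy positions 5–6 → average rank (5+6)/2 = 5.5.
The 2 values of 2.6 occupy positions 7–8 → average rank (7+8)/2 = 7.5.
F has value 2.7 → rank 5.5.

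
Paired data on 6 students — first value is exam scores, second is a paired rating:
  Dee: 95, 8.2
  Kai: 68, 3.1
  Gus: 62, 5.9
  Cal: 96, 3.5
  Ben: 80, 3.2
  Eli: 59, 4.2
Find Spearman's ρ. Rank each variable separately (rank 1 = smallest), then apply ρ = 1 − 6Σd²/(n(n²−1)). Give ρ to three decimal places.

-0.029

Ranks of variable 1: 5, 3, 2, 6, 4, 1
Ranks of variable 2: 6, 1, 5, 3, 2, 4
d = r₁ − r₂: -1, 2, -3, 3, 2, -3
d²: 1, 4, 9, 9, 4, 9; Σd² = 36
ρ = 1 − 6·36/(6·35) = 1 − 216/210 = -0.029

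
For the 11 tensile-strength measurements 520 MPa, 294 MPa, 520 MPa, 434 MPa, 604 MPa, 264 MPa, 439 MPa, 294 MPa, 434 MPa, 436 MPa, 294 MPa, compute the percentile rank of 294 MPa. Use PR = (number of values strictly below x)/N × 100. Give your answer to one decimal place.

N = 11.
Strictly below 294: 1. Equal to 294: 3.
PR = 1/11 × 100 = 9.1

9.1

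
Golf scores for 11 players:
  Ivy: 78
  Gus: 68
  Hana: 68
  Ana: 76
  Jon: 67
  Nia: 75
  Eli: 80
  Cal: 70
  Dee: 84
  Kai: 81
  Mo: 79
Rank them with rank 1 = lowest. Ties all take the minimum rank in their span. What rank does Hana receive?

Sorted (ascending): 67, 68, 68, 70, 75, 76, 78, 79, 80, 81, 84
The 2 values of 68 occupy positions 2–3 → each gets rank 2.
Hana has value 68 → rank 2.

2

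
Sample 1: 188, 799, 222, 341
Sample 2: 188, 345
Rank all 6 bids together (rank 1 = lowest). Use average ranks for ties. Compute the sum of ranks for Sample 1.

Sorted (ascending): 188, 188, 222, 341, 345, 799
The 2 values of 188 occupy positions 1–2 → average rank (1+2)/2 = 1.5.
Sample 1 values → pooled ranks: 188→1.5, 799→6, 222→3, 341→4
Rank sum = 1.5 + 6 + 3 + 4 = 14.5

14.5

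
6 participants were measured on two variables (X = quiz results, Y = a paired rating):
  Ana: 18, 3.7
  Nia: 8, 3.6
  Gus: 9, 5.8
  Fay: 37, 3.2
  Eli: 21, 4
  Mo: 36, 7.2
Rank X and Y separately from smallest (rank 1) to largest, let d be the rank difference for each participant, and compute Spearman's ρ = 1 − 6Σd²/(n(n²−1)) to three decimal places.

Ranks of variable 1: 3, 1, 2, 6, 4, 5
Ranks of variable 2: 3, 2, 5, 1, 4, 6
d = r₁ − r₂: 0, -1, -3, 5, 0, -1
d²: 0, 1, 9, 25, 0, 1; Σd² = 36
ρ = 1 − 6·36/(6·35) = 1 − 216/210 = -0.029

-0.029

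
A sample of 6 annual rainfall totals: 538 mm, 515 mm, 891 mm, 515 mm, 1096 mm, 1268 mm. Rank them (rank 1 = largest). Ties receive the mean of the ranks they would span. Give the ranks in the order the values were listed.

4, 5.5, 3, 5.5, 2, 1

Sorted (descending): 1268, 1096, 891, 538, 515, 515
The 2 values of 515 occupy positions 5–6 → average rank (5+6)/2 = 5.5.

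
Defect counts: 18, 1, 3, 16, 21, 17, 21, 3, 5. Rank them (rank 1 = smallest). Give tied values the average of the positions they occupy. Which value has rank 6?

Sorted (ascending): 1, 3, 3, 5, 16, 17, 18, 21, 21
The 2 values of 3 occupy positions 2–3 → average rank (2+3)/2 = 2.5.
The 2 values of 21 occupy positions 8–9 → average rank (8+9)/2 = 8.5.
Rank 6 → value 17.

17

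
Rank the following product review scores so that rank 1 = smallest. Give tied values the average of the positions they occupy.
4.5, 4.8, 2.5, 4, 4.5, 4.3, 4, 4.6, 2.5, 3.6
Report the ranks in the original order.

7.5, 10, 1.5, 4.5, 7.5, 6, 4.5, 9, 1.5, 3

Sorted (ascending): 2.5, 2.5, 3.6, 4, 4, 4.3, 4.5, 4.5, 4.6, 4.8
The 2 values of 2.5 occupy positions 1–2 → average rank (1+2)/2 = 1.5.
The 2 values of 4 occupy positions 4–5 → average rank (4+5)/2 = 4.5.
The 2 values of 4.5 occupy positions 7–8 → average rank (7+8)/2 = 7.5.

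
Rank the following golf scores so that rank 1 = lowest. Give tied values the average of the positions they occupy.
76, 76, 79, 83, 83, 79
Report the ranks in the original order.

1.5, 1.5, 3.5, 5.5, 5.5, 3.5

Sorted (ascending): 76, 76, 79, 79, 83, 83
The 2 values of 76 occupy positions 1–2 → average rank (1+2)/2 = 1.5.
The 2 values of 79 occupy positions 3–4 → average rank (3+4)/2 = 3.5.
The 2 values of 83 occupy positions 5–6 → average rank (5+6)/2 = 5.5.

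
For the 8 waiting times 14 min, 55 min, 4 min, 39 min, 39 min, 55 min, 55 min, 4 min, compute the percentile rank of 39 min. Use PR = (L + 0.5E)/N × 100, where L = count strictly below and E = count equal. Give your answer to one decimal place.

50.0

N = 8.
Strictly below 39: 3. Equal to 39: 2.
PR = (3 + 0.5·2)/8 × 100 = 50.0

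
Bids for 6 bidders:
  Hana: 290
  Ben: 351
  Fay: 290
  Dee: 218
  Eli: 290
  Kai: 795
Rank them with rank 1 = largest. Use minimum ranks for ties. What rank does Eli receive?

Sorted (descending): 795, 351, 290, 290, 290, 218
The 3 values of 290 occupy positions 3–5 → each gets rank 3.
Eli has value 290 → rank 3.

3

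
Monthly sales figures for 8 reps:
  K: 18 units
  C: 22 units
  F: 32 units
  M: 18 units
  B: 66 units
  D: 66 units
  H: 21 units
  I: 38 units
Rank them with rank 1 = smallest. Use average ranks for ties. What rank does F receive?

Sorted (ascending): 18, 18, 21, 22, 32, 38, 66, 66
The 2 values of 18 occupy positions 1–2 → average rank (1+2)/2 = 1.5.
The 2 values of 66 occupy positions 7–8 → average rank (7+8)/2 = 7.5.
F has value 32 units → rank 5.

5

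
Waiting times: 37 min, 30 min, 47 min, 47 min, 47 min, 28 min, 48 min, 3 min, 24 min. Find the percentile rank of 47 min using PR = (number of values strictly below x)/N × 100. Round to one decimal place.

55.6

N = 9.
Strictly below 47: 5. Equal to 47: 3.
PR = 5/9 × 100 = 55.6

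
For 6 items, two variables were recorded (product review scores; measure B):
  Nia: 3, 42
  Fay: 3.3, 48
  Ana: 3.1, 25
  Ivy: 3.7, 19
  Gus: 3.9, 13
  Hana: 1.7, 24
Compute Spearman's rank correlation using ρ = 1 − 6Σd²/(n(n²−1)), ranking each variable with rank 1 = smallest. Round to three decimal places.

-0.486

Ranks of variable 1: 2, 4, 3, 5, 6, 1
Ranks of variable 2: 5, 6, 4, 2, 1, 3
d = r₁ − r₂: -3, -2, -1, 3, 5, -2
d²: 9, 4, 1, 9, 25, 4; Σd² = 52
ρ = 1 − 6·52/(6·35) = 1 − 312/210 = -0.486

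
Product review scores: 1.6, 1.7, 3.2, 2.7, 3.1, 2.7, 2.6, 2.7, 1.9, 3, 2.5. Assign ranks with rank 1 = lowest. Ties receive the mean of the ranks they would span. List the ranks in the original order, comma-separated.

1, 2, 11, 7, 10, 7, 5, 7, 3, 9, 4

Sorted (ascending): 1.6, 1.7, 1.9, 2.5, 2.6, 2.7, 2.7, 2.7, 3, 3.1, 3.2
The 3 values of 2.7 occupy positions 6–8 → average rank 7.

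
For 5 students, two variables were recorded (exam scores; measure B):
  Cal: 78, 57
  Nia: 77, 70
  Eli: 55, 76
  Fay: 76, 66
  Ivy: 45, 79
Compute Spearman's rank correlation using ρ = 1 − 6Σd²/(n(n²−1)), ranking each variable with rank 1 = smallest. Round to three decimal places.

Ranks of variable 1: 5, 4, 2, 3, 1
Ranks of variable 2: 1, 3, 4, 2, 5
d = r₁ − r₂: 4, 1, -2, 1, -4
d²: 16, 1, 4, 1, 16; Σd² = 38
ρ = 1 − 6·38/(5·24) = 1 − 228/120 = -0.900

-0.900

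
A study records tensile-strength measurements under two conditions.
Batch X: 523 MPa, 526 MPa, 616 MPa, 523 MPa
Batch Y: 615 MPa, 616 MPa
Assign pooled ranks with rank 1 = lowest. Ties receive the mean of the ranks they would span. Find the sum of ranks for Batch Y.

Sorted (ascending): 523, 523, 526, 615, 616, 616
The 2 values of 523 occupy positions 1–2 → average rank (1+2)/2 = 1.5.
The 2 values of 616 occupy positions 5–6 → average rank (5+6)/2 = 5.5.
Batch Y values → pooled ranks: 615→4, 616→5.5
Rank sum = 4 + 5.5 = 9.5

9.5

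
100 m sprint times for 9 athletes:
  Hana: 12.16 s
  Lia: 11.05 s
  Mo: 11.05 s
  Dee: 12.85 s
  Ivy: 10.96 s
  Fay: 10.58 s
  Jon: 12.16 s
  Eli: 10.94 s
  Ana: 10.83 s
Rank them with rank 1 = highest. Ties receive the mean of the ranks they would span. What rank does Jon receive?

2.5

Sorted (descending): 12.85, 12.16, 12.16, 11.05, 11.05, 10.96, 10.94, 10.83, 10.58
The 2 values of 12.16 occupy positions 2–3 → average rank (2+3)/2 = 2.5.
The 2 values of 11.05 occupy positions 4–5 → average rank (4+5)/2 = 4.5.
Jon has value 12.16 s → rank 2.5.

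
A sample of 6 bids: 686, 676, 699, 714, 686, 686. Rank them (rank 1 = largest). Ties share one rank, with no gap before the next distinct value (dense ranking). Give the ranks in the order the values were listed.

3, 4, 2, 1, 3, 3

Sorted (descending): 714, 699, 686, 686, 686, 676
The 3 values of 686 share dense rank 3.
Remaining distinct values take the next consecutive integers.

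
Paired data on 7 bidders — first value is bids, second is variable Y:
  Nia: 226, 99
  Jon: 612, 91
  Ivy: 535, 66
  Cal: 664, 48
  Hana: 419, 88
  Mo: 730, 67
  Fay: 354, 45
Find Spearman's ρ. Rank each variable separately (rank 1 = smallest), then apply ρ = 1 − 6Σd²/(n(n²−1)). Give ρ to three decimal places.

Ranks of variable 1: 1, 5, 4, 6, 3, 7, 2
Ranks of variable 2: 7, 6, 3, 2, 5, 4, 1
d = r₁ − r₂: -6, -1, 1, 4, -2, 3, 1
d²: 36, 1, 1, 16, 4, 9, 1; Σd² = 68
ρ = 1 − 6·68/(7·48) = 1 − 408/336 = -0.214

-0.214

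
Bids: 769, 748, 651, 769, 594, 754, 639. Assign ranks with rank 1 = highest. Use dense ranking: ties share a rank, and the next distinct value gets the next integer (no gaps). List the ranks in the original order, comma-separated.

1, 3, 4, 1, 6, 2, 5

Sorted (descending): 769, 769, 754, 748, 651, 639, 594
The 2 values of 769 share dense rank 1.
Remaining distinct values take the next consecutive integers.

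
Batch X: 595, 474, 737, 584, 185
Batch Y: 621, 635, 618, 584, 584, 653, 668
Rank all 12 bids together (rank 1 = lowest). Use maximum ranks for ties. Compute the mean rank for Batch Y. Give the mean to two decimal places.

Sorted (ascending): 185, 474, 584, 584, 584, 595, 618, 621, 635, 653, 668, 737
The 3 values of 584 occupy positions 3–5 → each gets rank 5.
Batch Y values → pooled ranks: 621→8, 635→9, 618→7, 584→5, 584→5, 653→10, 668→11
Mean rank = (8 + 9 + 7 + 5 + 5 + 10 + 11) / 7 = 7.86

7.86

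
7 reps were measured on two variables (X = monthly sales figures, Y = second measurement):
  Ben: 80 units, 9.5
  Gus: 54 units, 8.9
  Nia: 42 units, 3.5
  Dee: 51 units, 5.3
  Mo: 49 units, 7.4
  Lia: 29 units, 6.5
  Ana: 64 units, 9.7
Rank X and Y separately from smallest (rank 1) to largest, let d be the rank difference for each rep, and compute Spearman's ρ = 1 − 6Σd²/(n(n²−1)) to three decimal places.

Ranks of variable 1: 7, 5, 2, 4, 3, 1, 6
Ranks of variable 2: 6, 5, 1, 2, 4, 3, 7
d = r₁ − r₂: 1, 0, 1, 2, -1, -2, -1
d²: 1, 0, 1, 4, 1, 4, 1; Σd² = 12
ρ = 1 − 6·12/(7·48) = 1 − 72/336 = 0.786

0.786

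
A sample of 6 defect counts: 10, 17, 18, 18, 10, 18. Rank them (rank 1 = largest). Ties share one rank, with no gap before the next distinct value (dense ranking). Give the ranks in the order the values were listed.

3, 2, 1, 1, 3, 1

Sorted (descending): 18, 18, 18, 17, 10, 10
The 3 values of 18 share dense rank 1.
The 2 values of 10 share dense rank 3.
Remaining distinct values take the next consecutive integers.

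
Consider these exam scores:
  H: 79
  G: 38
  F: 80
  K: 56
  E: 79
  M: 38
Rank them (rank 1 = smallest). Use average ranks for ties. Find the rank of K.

Sorted (ascending): 38, 38, 56, 79, 79, 80
The 2 values of 38 occupy positions 1–2 → average rank (1+2)/2 = 1.5.
The 2 values of 79 occupy positions 4–5 → average rank (4+5)/2 = 4.5.
K has value 56 → rank 3.

3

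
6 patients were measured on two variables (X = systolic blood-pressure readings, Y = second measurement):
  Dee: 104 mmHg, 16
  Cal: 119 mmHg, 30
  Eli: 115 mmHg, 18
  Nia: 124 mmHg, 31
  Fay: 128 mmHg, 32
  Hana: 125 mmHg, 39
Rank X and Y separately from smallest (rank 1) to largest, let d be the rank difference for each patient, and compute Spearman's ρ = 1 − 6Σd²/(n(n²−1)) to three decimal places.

0.943

Ranks of variable 1: 1, 3, 2, 4, 6, 5
Ranks of variable 2: 1, 3, 2, 4, 5, 6
d = r₁ − r₂: 0, 0, 0, 0, 1, -1
d²: 0, 0, 0, 0, 1, 1; Σd² = 2
ρ = 1 − 6·2/(6·35) = 1 − 12/210 = 0.943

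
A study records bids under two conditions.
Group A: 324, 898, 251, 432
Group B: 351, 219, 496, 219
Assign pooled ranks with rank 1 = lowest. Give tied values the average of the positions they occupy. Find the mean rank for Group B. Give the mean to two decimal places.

3.75

Sorted (ascending): 219, 219, 251, 324, 351, 432, 496, 898
The 2 values of 219 occupy positions 1–2 → average rank (1+2)/2 = 1.5.
Group B values → pooled ranks: 351→5, 219→1.5, 496→7, 219→1.5
Mean rank = (5 + 1.5 + 7 + 1.5) / 4 = 3.75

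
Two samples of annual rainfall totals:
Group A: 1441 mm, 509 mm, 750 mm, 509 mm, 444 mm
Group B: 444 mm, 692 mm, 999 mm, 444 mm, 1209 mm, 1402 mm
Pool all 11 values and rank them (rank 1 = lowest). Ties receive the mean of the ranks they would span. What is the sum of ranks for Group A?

29

Sorted (ascending): 444, 444, 444, 509, 509, 692, 750, 999, 1209, 1402, 1441
The 3 values of 444 occupy positions 1–3 → average rank 2.
The 2 values of 509 occupy positions 4–5 → average rank (4+5)/2 = 4.5.
Group A values → pooled ranks: 1441→11, 509→4.5, 750→7, 509→4.5, 444→2
Rank sum = 11 + 4.5 + 7 + 4.5 + 2 = 29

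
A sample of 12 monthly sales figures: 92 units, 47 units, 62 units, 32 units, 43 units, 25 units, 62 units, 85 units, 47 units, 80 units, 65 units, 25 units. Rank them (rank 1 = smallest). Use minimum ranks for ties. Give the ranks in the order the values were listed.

Sorted (ascending): 25, 25, 32, 43, 47, 47, 62, 62, 65, 80, 85, 92
The 2 values of 25 occupy positions 1–2 → each gets rank 1.
The 2 values of 47 occupy positions 5–6 → each gets rank 5.
The 2 values of 62 occupy positions 7–8 → each gets rank 7.

12, 5, 7, 3, 4, 1, 7, 11, 5, 10, 9, 1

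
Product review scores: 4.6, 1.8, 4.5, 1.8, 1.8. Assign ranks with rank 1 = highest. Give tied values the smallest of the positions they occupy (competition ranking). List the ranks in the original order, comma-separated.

Sorted (descending): 4.6, 4.5, 1.8, 1.8, 1.8
The 3 values of 1.8 occupy positions 3–5 → each gets rank 3.

1, 3, 2, 3, 3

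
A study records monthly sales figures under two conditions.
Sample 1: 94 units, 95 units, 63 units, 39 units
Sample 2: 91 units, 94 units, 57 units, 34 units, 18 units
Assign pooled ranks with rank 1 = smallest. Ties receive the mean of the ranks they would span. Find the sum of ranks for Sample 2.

20.5

Sorted (ascending): 18, 34, 39, 57, 63, 91, 94, 94, 95
The 2 values of 94 occupy positions 7–8 → average rank (7+8)/2 = 7.5.
Sample 2 values → pooled ranks: 91→6, 94→7.5, 57→4, 34→2, 18→1
Rank sum = 6 + 7.5 + 4 + 2 + 1 = 20.5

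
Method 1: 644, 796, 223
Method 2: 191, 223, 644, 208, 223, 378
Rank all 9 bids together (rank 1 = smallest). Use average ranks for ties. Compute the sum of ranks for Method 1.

20.5

Sorted (ascending): 191, 208, 223, 223, 223, 378, 644, 644, 796
The 3 values of 223 occupy positions 3–5 → average rank 4.
The 2 values of 644 occupy positions 7–8 → average rank (7+8)/2 = 7.5.
Method 1 values → pooled ranks: 644→7.5, 796→9, 223→4
Rank sum = 7.5 + 9 + 4 = 20.5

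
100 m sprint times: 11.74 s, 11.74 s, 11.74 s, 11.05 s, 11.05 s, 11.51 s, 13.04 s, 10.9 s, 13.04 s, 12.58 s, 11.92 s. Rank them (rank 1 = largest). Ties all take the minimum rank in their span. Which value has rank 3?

Sorted (descending): 13.04, 13.04, 12.58, 11.92, 11.74, 11.74, 11.74, 11.51, 11.05, 11.05, 10.9
The 2 values of 13.04 occupy positions 1–2 → each gets rank 1.
The 3 values of 11.74 occupy positions 5–7 → each gets rank 5.
The 2 values of 11.05 occupy positions 9–10 → each gets rank 9.
Rank 3 → value 12.58.

12.58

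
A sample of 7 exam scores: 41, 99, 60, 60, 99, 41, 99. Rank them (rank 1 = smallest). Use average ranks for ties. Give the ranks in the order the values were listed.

1.5, 6, 3.5, 3.5, 6, 1.5, 6

Sorted (ascending): 41, 41, 60, 60, 99, 99, 99
The 2 values of 41 occupy positions 1–2 → average rank (1+2)/2 = 1.5.
The 2 values of 60 occupy positions 3–4 → average rank (3+4)/2 = 3.5.
The 3 values of 99 occupy positions 5–7 → average rank 6.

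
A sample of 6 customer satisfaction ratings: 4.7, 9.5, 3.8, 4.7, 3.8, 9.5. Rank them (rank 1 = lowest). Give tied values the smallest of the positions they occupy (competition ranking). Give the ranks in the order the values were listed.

3, 5, 1, 3, 1, 5

Sorted (ascending): 3.8, 3.8, 4.7, 4.7, 9.5, 9.5
The 2 values of 3.8 occupy positions 1–2 → each gets rank 1.
The 2 values of 4.7 occupy positions 3–4 → each gets rank 3.
The 2 values of 9.5 occupy positions 5–6 → each gets rank 5.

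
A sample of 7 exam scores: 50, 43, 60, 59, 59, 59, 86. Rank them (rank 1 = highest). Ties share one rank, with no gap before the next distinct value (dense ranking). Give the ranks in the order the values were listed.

4, 5, 2, 3, 3, 3, 1

Sorted (descending): 86, 60, 59, 59, 59, 50, 43
The 3 values of 59 share dense rank 3.
Remaining distinct values take the next consecutive integers.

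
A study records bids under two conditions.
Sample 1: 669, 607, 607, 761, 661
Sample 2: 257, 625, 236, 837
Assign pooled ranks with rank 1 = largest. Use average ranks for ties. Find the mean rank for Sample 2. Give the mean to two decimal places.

5.75

Sorted (descending): 837, 761, 669, 661, 625, 607, 607, 257, 236
The 2 values of 607 occupy positions 6–7 → average rank (6+7)/2 = 6.5.
Sample 2 values → pooled ranks: 257→8, 625→5, 236→9, 837→1
Mean rank = (8 + 5 + 9 + 1) / 4 = 5.75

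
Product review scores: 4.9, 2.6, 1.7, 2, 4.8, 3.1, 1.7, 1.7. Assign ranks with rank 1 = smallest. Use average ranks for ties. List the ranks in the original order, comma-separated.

Sorted (ascending): 1.7, 1.7, 1.7, 2, 2.6, 3.1, 4.8, 4.9
The 3 values of 1.7 occupy positions 1–3 → average rank 2.

8, 5, 2, 4, 7, 6, 2, 2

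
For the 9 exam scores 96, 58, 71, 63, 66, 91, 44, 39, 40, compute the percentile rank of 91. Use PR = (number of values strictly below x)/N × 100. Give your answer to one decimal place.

N = 9.
Strictly below 91: 7. Equal to 91: 1.
PR = 7/9 × 100 = 77.8

77.8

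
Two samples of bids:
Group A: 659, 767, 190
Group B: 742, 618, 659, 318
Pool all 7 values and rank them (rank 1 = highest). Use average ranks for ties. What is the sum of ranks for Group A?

Sorted (descending): 767, 742, 659, 659, 618, 318, 190
The 2 values of 659 occupy positions 3–4 → average rank (3+4)/2 = 3.5.
Group A values → pooled ranks: 659→3.5, 767→1, 190→7
Rank sum = 3.5 + 1 + 7 = 11.5

11.5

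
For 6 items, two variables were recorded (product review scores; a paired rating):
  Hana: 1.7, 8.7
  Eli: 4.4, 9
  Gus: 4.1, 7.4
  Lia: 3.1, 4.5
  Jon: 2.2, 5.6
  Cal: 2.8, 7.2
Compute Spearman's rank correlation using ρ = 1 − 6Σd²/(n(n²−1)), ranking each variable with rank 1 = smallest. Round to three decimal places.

0.257

Ranks of variable 1: 1, 6, 5, 4, 2, 3
Ranks of variable 2: 5, 6, 4, 1, 2, 3
d = r₁ − r₂: -4, 0, 1, 3, 0, 0
d²: 16, 0, 1, 9, 0, 0; Σd² = 26
ρ = 1 − 6·26/(6·35) = 1 − 156/210 = 0.257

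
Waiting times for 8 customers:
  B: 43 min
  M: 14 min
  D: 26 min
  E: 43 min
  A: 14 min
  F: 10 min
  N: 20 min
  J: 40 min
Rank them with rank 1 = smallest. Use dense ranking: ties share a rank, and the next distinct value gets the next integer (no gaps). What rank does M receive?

2

Sorted (ascending): 10, 14, 14, 20, 26, 40, 43, 43
The 2 values of 14 share dense rank 2.
The 2 values of 43 share dense rank 6.
Remaining distinct values take the next consecutive integers.
M has value 14 min → rank 2.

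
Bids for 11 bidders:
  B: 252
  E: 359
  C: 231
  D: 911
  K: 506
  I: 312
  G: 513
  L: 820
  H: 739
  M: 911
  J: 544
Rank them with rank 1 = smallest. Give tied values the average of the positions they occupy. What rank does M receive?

10.5

Sorted (ascending): 231, 252, 312, 359, 506, 513, 544, 739, 820, 911, 911
The 2 values of 911 occupy positions 10–11 → average rank (10+11)/2 = 10.5.
M has value 911 → rank 10.5.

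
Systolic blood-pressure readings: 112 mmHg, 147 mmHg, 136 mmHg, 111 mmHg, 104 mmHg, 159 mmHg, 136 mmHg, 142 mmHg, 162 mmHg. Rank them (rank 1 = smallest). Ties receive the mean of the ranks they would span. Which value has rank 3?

112

Sorted (ascending): 104, 111, 112, 136, 136, 142, 147, 159, 162
The 2 values of 136 occupy positions 4–5 → average rank (4+5)/2 = 4.5.
Rank 3 → value 112.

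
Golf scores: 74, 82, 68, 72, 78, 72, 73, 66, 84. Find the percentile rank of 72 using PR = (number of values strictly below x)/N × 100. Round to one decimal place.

N = 9.
Strictly below 72: 2. Equal to 72: 2.
PR = 2/9 × 100 = 22.2

22.2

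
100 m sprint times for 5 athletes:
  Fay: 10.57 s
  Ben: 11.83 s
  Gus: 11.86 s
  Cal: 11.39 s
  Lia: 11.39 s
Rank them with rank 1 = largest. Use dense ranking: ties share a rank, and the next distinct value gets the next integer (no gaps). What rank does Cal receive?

3

Sorted (descending): 11.86, 11.83, 11.39, 11.39, 10.57
The 2 values of 11.39 share dense rank 3.
Remaining distinct values take the next consecutive integers.
Cal has value 11.39 s → rank 3.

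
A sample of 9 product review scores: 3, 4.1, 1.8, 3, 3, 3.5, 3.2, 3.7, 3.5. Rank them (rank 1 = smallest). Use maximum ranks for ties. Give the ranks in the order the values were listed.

Sorted (ascending): 1.8, 3, 3, 3, 3.2, 3.5, 3.5, 3.7, 4.1
The 3 values of 3 occupy positions 2–4 → each gets rank 4.
The 2 values of 3.5 occupy positions 6–7 → each gets rank 7.

4, 9, 1, 4, 4, 7, 5, 8, 7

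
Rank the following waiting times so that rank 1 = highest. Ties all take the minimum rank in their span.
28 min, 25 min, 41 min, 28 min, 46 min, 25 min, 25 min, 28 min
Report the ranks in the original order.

3, 6, 2, 3, 1, 6, 6, 3

Sorted (descending): 46, 41, 28, 28, 28, 25, 25, 25
The 3 values of 28 occupy positions 3–5 → each gets rank 3.
The 3 values of 25 occupy positions 6–8 → each gets rank 6.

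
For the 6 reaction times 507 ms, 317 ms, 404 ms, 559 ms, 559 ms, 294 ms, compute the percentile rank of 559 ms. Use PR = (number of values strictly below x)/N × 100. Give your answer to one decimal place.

N = 6.
Strictly below 559: 4. Equal to 559: 2.
PR = 4/6 × 100 = 66.7

66.7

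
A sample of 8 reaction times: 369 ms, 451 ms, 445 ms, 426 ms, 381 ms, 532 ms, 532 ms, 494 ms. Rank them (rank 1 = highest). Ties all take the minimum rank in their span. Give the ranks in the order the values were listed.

8, 4, 5, 6, 7, 1, 1, 3

Sorted (descending): 532, 532, 494, 451, 445, 426, 381, 369
The 2 values of 532 occupy positions 1–2 → each gets rank 1.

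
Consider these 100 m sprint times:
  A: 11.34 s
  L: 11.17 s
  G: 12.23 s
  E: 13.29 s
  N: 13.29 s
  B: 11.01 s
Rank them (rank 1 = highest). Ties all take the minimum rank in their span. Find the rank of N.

Sorted (descending): 13.29, 13.29, 12.23, 11.34, 11.17, 11.01
The 2 values of 13.29 occupy positions 1–2 → each gets rank 1.
N has value 13.29 s → rank 1.

1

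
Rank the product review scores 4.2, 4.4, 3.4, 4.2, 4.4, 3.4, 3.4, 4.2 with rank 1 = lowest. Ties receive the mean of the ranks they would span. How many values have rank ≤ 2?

Sorted (ascending): 3.4, 3.4, 3.4, 4.2, 4.2, 4.2, 4.4, 4.4
The 3 values of 3.4 occupy positions 1–3 → average rank 2.
The 3 values of 4.2 occupy positions 4–6 → average rank 5.
The 2 values of 4.4 occupy positions 7–8 → average rank (7+8)/2 = 7.5.
Ranks ≤ 2: {2, 2, 2} → 3 values.

3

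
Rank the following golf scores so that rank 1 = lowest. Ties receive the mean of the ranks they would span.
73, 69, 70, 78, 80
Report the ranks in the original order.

Sorted (ascending): 69, 70, 73, 78, 80
No ties — each value takes its position as its rank.

3, 1, 2, 4, 5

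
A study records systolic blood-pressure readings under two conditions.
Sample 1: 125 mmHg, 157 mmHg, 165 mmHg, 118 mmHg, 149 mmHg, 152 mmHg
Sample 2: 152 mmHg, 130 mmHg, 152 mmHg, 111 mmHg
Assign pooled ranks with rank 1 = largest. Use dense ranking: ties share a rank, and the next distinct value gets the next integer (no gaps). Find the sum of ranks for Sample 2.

Sorted (descending): 165, 157, 152, 152, 152, 149, 130, 125, 118, 111
The 3 values of 152 share dense rank 3.
Remaining distinct values take the next consecutive integers.
Sample 2 values → pooled ranks: 152→3, 130→5, 152→3, 111→8
Rank sum = 3 + 5 + 3 + 8 = 19

19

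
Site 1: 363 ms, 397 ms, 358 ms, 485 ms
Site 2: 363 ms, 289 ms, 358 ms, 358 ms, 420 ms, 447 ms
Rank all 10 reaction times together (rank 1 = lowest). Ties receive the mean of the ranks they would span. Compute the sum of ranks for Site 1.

25.5

Sorted (ascending): 289, 358, 358, 358, 363, 363, 397, 420, 447, 485
The 3 values of 358 occupy positions 2–4 → average rank 3.
The 2 values of 363 occupy positions 5–6 → average rank (5+6)/2 = 5.5.
Site 1 values → pooled ranks: 363→5.5, 397→7, 358→3, 485→10
Rank sum = 5.5 + 7 + 3 + 10 = 25.5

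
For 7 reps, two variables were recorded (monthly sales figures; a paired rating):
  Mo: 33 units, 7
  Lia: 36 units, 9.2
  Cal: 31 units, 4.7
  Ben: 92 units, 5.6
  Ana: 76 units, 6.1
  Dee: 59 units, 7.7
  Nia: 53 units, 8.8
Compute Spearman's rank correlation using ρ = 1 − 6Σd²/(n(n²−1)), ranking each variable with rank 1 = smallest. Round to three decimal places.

Ranks of variable 1: 2, 3, 1, 7, 6, 5, 4
Ranks of variable 2: 4, 7, 1, 2, 3, 5, 6
d = r₁ − r₂: -2, -4, 0, 5, 3, 0, -2
d²: 4, 16, 0, 25, 9, 0, 4; Σd² = 58
ρ = 1 − 6·58/(7·48) = 1 − 348/336 = -0.036

-0.036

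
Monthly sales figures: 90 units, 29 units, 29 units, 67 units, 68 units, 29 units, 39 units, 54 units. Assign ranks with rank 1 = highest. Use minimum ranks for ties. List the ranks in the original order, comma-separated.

Sorted (descending): 90, 68, 67, 54, 39, 29, 29, 29
The 3 values of 29 occupy positions 6–8 → each gets rank 6.

1, 6, 6, 3, 2, 6, 5, 4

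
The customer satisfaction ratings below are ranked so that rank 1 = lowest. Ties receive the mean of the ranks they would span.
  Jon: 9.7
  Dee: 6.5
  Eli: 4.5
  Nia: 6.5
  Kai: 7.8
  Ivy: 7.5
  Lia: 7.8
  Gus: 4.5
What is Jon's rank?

Sorted (ascending): 4.5, 4.5, 6.5, 6.5, 7.5, 7.8, 7.8, 9.7
The 2 values of 4.5 occupy positions 1–2 → average rank (1+2)/2 = 1.5.
The 2 values of 6.5 occupy positions 3–4 → average rank (3+4)/2 = 3.5.
The 2 values of 7.8 occupy positions 6–7 → average rank (6+7)/2 = 6.5.
Jon has value 9.7 → rank 8.

8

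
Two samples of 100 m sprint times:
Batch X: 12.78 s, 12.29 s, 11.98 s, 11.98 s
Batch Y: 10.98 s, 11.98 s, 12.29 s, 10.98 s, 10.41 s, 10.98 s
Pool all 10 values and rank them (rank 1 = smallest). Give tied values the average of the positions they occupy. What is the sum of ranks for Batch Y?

Sorted (ascending): 10.41, 10.98, 10.98, 10.98, 11.98, 11.98, 11.98, 12.29, 12.29, 12.78
The 3 values of 10.98 occupy positions 2–4 → average rank 3.
The 3 values of 11.98 occupy positions 5–7 → average rank 6.
The 2 values of 12.29 occupy positions 8–9 → average rank (8+9)/2 = 8.5.
Batch Y values → pooled ranks: 10.98→3, 11.98→6, 12.29→8.5, 10.98→3, 10.41→1, 10.98→3
Rank sum = 3 + 6 + 8.5 + 3 + 1 + 3 = 24.5

24.5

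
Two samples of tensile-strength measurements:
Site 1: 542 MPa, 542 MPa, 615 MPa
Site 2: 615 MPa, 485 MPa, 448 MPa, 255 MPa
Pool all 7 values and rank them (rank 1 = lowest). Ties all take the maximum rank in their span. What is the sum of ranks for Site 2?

Sorted (ascending): 255, 448, 485, 542, 542, 615, 615
The 2 values of 542 occupy positions 4–5 → each gets rank 5.
The 2 values of 615 occupy positions 6–7 → each gets rank 7.
Site 2 values → pooled ranks: 615→7, 485→3, 448→2, 255→1
Rank sum = 7 + 3 + 2 + 1 = 13

13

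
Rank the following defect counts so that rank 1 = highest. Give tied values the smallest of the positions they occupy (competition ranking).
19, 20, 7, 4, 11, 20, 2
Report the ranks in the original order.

3, 1, 5, 6, 4, 1, 7

Sorted (descending): 20, 20, 19, 11, 7, 4, 2
The 2 values of 20 occupy positions 1–2 → each gets rank 1.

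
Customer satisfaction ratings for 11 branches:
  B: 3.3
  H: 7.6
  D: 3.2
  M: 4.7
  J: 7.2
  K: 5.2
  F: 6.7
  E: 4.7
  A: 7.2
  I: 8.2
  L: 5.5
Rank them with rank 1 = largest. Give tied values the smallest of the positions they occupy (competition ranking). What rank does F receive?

5

Sorted (descending): 8.2, 7.6, 7.2, 7.2, 6.7, 5.5, 5.2, 4.7, 4.7, 3.3, 3.2
The 2 values of 7.2 occupy positions 3–4 → each gets rank 3.
The 2 values of 4.7 occupy positions 8–9 → each gets rank 8.
F has value 6.7 → rank 5.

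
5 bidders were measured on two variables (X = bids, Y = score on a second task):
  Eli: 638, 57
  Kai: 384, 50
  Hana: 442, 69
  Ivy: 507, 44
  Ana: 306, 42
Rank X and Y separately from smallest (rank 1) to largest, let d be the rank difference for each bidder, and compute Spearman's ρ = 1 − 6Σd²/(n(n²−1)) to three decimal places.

0.500

Ranks of variable 1: 5, 2, 3, 4, 1
Ranks of variable 2: 4, 3, 5, 2, 1
d = r₁ − r₂: 1, -1, -2, 2, 0
d²: 1, 1, 4, 4, 0; Σd² = 10
ρ = 1 − 6·10/(5·24) = 1 − 60/120 = 0.500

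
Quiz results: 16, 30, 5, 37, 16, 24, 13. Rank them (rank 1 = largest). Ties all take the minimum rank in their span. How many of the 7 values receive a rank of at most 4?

Sorted (descending): 37, 30, 24, 16, 16, 13, 5
The 2 values of 16 occupy positions 4–5 → each gets rank 4.
Ranks ≤ 4: {1, 2, 3, 4, 4} → 5 values.

5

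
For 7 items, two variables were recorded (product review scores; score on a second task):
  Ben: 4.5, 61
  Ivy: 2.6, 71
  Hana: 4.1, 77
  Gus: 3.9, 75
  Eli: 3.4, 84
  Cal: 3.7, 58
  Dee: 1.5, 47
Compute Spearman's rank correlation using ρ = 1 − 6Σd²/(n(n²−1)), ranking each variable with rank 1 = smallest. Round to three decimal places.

0.286

Ranks of variable 1: 7, 2, 6, 5, 3, 4, 1
Ranks of variable 2: 3, 4, 6, 5, 7, 2, 1
d = r₁ − r₂: 4, -2, 0, 0, -4, 2, 0
d²: 16, 4, 0, 0, 16, 4, 0; Σd² = 40
ρ = 1 − 6·40/(7·48) = 1 − 240/336 = 0.286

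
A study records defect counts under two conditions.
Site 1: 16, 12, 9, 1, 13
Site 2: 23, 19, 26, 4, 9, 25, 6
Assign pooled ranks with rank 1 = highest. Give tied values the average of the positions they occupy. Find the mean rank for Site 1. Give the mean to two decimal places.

7.70

Sorted (descending): 26, 25, 23, 19, 16, 13, 12, 9, 9, 6, 4, 1
The 2 values of 9 occupy positions 8–9 → average rank (8+9)/2 = 8.5.
Site 1 values → pooled ranks: 16→5, 12→7, 9→8.5, 1→12, 13→6
Mean rank = (5 + 7 + 8.5 + 12 + 6) / 5 = 7.70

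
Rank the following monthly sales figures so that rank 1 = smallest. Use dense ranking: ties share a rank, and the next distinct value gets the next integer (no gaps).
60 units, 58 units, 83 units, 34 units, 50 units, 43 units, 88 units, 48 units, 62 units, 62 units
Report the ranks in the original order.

6, 5, 8, 1, 4, 2, 9, 3, 7, 7

Sorted (ascending): 34, 43, 48, 50, 58, 60, 62, 62, 83, 88
The 2 values of 62 share dense rank 7.
Remaining distinct values take the next consecutive integers.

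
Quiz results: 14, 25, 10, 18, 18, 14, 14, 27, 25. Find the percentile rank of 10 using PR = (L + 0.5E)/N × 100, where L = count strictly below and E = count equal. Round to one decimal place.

N = 9.
Strictly below 10: 0. Equal to 10: 1.
PR = (0 + 0.5·1)/9 × 100 = 5.6

5.6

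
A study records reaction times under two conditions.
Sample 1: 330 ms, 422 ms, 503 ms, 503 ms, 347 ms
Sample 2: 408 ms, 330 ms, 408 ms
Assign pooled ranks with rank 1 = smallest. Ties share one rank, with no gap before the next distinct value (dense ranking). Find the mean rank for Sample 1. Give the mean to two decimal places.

Sorted (ascending): 330, 330, 347, 408, 408, 422, 503, 503
The 2 values of 330 share dense rank 1.
The 2 values of 408 share dense rank 3.
The 2 values of 503 share dense rank 5.
Remaining distinct values take the next consecutive integers.
Sample 1 values → pooled ranks: 330→1, 422→4, 503→5, 503→5, 347→2
Mean rank = (1 + 4 + 5 + 5 + 2) / 5 = 3.40

3.40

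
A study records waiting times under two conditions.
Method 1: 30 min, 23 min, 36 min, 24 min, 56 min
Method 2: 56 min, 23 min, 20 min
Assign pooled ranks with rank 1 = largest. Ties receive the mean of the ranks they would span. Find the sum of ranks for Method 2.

Sorted (descending): 56, 56, 36, 30, 24, 23, 23, 20
The 2 values of 56 occupy positions 1–2 → average rank (1+2)/2 = 1.5.
The 2 values of 23 occupy positions 6–7 → average rank (6+7)/2 = 6.5.
Method 2 values → pooled ranks: 56→1.5, 23→6.5, 20→8
Rank sum = 1.5 + 6.5 + 8 = 16

16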